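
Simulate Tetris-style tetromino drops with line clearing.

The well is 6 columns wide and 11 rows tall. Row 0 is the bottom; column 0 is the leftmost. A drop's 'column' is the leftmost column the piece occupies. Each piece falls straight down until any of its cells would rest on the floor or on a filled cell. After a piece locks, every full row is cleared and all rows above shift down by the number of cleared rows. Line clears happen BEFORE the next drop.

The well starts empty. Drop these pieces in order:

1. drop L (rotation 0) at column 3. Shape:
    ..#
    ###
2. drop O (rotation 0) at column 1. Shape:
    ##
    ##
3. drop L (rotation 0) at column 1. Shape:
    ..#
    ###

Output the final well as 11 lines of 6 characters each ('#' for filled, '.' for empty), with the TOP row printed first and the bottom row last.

Drop 1: L rot0 at col 3 lands with bottom-row=0; cleared 0 line(s) (total 0); column heights now [0 0 0 1 1 2], max=2
Drop 2: O rot0 at col 1 lands with bottom-row=0; cleared 0 line(s) (total 0); column heights now [0 2 2 1 1 2], max=2
Drop 3: L rot0 at col 1 lands with bottom-row=2; cleared 0 line(s) (total 0); column heights now [0 3 3 4 1 2], max=4

Answer: ......
......
......
......
......
......
......
...#..
.###..
.##..#
.#####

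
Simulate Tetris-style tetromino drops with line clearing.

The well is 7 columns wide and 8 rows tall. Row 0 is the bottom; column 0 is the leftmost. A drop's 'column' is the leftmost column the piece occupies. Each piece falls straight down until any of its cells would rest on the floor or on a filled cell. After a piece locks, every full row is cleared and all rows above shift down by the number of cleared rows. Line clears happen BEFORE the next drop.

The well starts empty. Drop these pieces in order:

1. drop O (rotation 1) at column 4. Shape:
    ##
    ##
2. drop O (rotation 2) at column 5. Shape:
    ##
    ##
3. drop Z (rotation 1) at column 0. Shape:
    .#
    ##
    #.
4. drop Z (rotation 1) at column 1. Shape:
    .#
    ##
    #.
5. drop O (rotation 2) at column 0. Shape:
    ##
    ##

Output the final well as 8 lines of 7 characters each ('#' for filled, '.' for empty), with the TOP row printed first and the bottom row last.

Answer: .......
##.....
###....
.##....
.#...##
.#...##
##..##.
#...##.

Derivation:
Drop 1: O rot1 at col 4 lands with bottom-row=0; cleared 0 line(s) (total 0); column heights now [0 0 0 0 2 2 0], max=2
Drop 2: O rot2 at col 5 lands with bottom-row=2; cleared 0 line(s) (total 0); column heights now [0 0 0 0 2 4 4], max=4
Drop 3: Z rot1 at col 0 lands with bottom-row=0; cleared 0 line(s) (total 0); column heights now [2 3 0 0 2 4 4], max=4
Drop 4: Z rot1 at col 1 lands with bottom-row=3; cleared 0 line(s) (total 0); column heights now [2 5 6 0 2 4 4], max=6
Drop 5: O rot2 at col 0 lands with bottom-row=5; cleared 0 line(s) (total 0); column heights now [7 7 6 0 2 4 4], max=7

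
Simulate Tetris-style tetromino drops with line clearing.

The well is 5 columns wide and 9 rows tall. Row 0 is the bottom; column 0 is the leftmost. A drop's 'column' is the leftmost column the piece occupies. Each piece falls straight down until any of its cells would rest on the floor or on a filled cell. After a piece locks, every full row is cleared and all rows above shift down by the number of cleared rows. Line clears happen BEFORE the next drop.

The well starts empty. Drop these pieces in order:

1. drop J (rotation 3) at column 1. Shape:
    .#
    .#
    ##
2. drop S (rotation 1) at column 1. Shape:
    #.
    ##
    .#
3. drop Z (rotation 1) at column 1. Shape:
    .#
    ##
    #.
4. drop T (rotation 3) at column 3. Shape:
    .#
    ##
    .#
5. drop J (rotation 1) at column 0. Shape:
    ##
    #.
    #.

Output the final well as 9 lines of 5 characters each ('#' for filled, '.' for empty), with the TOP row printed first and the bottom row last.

Drop 1: J rot3 at col 1 lands with bottom-row=0; cleared 0 line(s) (total 0); column heights now [0 1 3 0 0], max=3
Drop 2: S rot1 at col 1 lands with bottom-row=3; cleared 0 line(s) (total 0); column heights now [0 6 5 0 0], max=6
Drop 3: Z rot1 at col 1 lands with bottom-row=6; cleared 0 line(s) (total 0); column heights now [0 8 9 0 0], max=9
Drop 4: T rot3 at col 3 lands with bottom-row=0; cleared 0 line(s) (total 0); column heights now [0 8 9 2 3], max=9
Drop 5: J rot1 at col 0 lands with bottom-row=6; cleared 0 line(s) (total 0); column heights now [9 9 9 2 3], max=9

Answer: ###..
###..
##...
.#...
.##..
..#..
..#.#
..###
.##.#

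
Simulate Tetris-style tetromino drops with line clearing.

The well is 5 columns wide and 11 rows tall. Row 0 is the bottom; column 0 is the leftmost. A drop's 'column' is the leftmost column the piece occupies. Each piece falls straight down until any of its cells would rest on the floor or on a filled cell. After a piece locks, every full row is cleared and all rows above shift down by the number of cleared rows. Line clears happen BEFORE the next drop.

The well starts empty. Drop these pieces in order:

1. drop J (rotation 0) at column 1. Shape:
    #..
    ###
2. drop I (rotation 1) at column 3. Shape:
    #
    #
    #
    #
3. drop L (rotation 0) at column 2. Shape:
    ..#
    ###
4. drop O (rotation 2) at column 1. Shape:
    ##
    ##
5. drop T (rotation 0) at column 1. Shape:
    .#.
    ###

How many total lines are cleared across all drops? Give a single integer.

Answer: 0

Derivation:
Drop 1: J rot0 at col 1 lands with bottom-row=0; cleared 0 line(s) (total 0); column heights now [0 2 1 1 0], max=2
Drop 2: I rot1 at col 3 lands with bottom-row=1; cleared 0 line(s) (total 0); column heights now [0 2 1 5 0], max=5
Drop 3: L rot0 at col 2 lands with bottom-row=5; cleared 0 line(s) (total 0); column heights now [0 2 6 6 7], max=7
Drop 4: O rot2 at col 1 lands with bottom-row=6; cleared 0 line(s) (total 0); column heights now [0 8 8 6 7], max=8
Drop 5: T rot0 at col 1 lands with bottom-row=8; cleared 0 line(s) (total 0); column heights now [0 9 10 9 7], max=10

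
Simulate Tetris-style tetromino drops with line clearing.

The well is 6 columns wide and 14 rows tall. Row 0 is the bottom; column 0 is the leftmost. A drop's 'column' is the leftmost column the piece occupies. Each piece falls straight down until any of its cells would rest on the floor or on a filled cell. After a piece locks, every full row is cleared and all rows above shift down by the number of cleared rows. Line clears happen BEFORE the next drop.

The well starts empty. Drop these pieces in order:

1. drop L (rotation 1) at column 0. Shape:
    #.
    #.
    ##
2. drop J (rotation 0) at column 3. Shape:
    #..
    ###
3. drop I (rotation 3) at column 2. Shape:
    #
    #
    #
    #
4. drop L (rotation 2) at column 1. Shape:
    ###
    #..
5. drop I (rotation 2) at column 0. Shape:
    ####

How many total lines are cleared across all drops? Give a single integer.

Drop 1: L rot1 at col 0 lands with bottom-row=0; cleared 0 line(s) (total 0); column heights now [3 1 0 0 0 0], max=3
Drop 2: J rot0 at col 3 lands with bottom-row=0; cleared 0 line(s) (total 0); column heights now [3 1 0 2 1 1], max=3
Drop 3: I rot3 at col 2 lands with bottom-row=0; cleared 1 line(s) (total 1); column heights now [2 0 3 1 0 0], max=3
Drop 4: L rot2 at col 1 lands with bottom-row=2; cleared 0 line(s) (total 1); column heights now [2 4 4 4 0 0], max=4
Drop 5: I rot2 at col 0 lands with bottom-row=4; cleared 0 line(s) (total 1); column heights now [5 5 5 5 0 0], max=5

Answer: 1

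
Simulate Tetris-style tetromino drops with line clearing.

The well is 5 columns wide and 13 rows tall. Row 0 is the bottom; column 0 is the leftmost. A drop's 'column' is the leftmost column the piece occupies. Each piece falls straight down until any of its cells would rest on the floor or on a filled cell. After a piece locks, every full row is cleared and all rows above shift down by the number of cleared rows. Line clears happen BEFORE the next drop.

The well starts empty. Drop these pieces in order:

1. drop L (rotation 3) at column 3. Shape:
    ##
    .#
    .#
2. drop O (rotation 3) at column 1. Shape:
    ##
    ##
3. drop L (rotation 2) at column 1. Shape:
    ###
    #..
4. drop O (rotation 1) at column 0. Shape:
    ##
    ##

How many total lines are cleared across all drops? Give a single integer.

Drop 1: L rot3 at col 3 lands with bottom-row=0; cleared 0 line(s) (total 0); column heights now [0 0 0 3 3], max=3
Drop 2: O rot3 at col 1 lands with bottom-row=0; cleared 0 line(s) (total 0); column heights now [0 2 2 3 3], max=3
Drop 3: L rot2 at col 1 lands with bottom-row=2; cleared 0 line(s) (total 0); column heights now [0 4 4 4 3], max=4
Drop 4: O rot1 at col 0 lands with bottom-row=4; cleared 0 line(s) (total 0); column heights now [6 6 4 4 3], max=6

Answer: 0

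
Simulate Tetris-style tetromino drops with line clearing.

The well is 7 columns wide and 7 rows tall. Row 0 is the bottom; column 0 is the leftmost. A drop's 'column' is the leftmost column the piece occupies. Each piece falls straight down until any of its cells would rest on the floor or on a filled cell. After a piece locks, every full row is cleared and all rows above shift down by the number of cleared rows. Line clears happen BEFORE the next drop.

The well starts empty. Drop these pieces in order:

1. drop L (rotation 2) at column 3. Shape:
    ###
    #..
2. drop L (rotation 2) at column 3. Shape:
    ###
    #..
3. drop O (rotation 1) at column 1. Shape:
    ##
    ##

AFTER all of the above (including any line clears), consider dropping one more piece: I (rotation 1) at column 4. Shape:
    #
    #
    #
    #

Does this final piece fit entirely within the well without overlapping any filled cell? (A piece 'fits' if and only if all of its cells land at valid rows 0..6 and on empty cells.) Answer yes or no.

Drop 1: L rot2 at col 3 lands with bottom-row=0; cleared 0 line(s) (total 0); column heights now [0 0 0 2 2 2 0], max=2
Drop 2: L rot2 at col 3 lands with bottom-row=2; cleared 0 line(s) (total 0); column heights now [0 0 0 4 4 4 0], max=4
Drop 3: O rot1 at col 1 lands with bottom-row=0; cleared 0 line(s) (total 0); column heights now [0 2 2 4 4 4 0], max=4
Test piece I rot1 at col 4 (width 1): heights before test = [0 2 2 4 4 4 0]; fits = False

Answer: no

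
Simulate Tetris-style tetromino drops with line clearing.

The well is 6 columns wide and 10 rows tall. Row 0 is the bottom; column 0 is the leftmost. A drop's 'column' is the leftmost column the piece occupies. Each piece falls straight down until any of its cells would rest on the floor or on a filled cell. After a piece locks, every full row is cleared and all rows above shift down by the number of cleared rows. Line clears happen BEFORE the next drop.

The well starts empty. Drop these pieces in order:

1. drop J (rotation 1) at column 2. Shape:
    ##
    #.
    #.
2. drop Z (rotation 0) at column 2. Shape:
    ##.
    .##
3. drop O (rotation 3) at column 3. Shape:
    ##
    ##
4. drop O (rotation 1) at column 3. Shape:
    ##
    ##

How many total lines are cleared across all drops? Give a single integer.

Drop 1: J rot1 at col 2 lands with bottom-row=0; cleared 0 line(s) (total 0); column heights now [0 0 3 3 0 0], max=3
Drop 2: Z rot0 at col 2 lands with bottom-row=3; cleared 0 line(s) (total 0); column heights now [0 0 5 5 4 0], max=5
Drop 3: O rot3 at col 3 lands with bottom-row=5; cleared 0 line(s) (total 0); column heights now [0 0 5 7 7 0], max=7
Drop 4: O rot1 at col 3 lands with bottom-row=7; cleared 0 line(s) (total 0); column heights now [0 0 5 9 9 0], max=9

Answer: 0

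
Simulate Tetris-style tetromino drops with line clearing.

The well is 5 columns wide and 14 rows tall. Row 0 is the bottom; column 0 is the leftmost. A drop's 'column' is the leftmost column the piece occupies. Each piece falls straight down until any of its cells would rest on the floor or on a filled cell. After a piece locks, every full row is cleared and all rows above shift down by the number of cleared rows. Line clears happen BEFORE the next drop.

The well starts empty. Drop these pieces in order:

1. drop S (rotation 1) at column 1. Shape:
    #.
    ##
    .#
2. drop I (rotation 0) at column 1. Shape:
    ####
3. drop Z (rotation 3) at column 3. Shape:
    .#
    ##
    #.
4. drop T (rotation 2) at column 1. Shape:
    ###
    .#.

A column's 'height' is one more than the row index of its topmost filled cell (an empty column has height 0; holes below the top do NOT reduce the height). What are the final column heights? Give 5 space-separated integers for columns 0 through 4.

Drop 1: S rot1 at col 1 lands with bottom-row=0; cleared 0 line(s) (total 0); column heights now [0 3 2 0 0], max=3
Drop 2: I rot0 at col 1 lands with bottom-row=3; cleared 0 line(s) (total 0); column heights now [0 4 4 4 4], max=4
Drop 3: Z rot3 at col 3 lands with bottom-row=4; cleared 0 line(s) (total 0); column heights now [0 4 4 6 7], max=7
Drop 4: T rot2 at col 1 lands with bottom-row=5; cleared 0 line(s) (total 0); column heights now [0 7 7 7 7], max=7

Answer: 0 7 7 7 7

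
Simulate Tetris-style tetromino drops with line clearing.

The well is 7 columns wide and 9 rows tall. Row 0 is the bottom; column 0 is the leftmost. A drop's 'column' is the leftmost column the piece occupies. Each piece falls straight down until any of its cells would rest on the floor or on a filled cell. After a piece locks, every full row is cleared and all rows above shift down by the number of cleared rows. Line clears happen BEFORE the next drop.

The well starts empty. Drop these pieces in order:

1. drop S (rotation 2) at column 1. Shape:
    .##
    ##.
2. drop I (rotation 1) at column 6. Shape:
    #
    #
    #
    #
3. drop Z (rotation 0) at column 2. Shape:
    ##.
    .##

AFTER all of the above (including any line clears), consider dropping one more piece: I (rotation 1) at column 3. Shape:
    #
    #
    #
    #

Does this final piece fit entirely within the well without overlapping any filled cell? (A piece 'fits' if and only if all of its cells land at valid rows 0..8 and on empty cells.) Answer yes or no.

Drop 1: S rot2 at col 1 lands with bottom-row=0; cleared 0 line(s) (total 0); column heights now [0 1 2 2 0 0 0], max=2
Drop 2: I rot1 at col 6 lands with bottom-row=0; cleared 0 line(s) (total 0); column heights now [0 1 2 2 0 0 4], max=4
Drop 3: Z rot0 at col 2 lands with bottom-row=2; cleared 0 line(s) (total 0); column heights now [0 1 4 4 3 0 4], max=4
Test piece I rot1 at col 3 (width 1): heights before test = [0 1 4 4 3 0 4]; fits = True

Answer: yes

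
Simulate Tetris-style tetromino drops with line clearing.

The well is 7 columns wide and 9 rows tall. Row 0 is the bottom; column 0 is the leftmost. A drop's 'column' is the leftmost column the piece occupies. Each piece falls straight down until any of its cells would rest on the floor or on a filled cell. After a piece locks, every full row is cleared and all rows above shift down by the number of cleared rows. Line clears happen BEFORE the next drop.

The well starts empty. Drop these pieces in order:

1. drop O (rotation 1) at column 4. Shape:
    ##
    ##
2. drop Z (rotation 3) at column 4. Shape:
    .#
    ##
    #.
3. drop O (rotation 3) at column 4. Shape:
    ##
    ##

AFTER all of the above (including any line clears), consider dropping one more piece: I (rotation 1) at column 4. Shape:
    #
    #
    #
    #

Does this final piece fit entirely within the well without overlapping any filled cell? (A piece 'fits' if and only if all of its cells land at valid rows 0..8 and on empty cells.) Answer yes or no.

Drop 1: O rot1 at col 4 lands with bottom-row=0; cleared 0 line(s) (total 0); column heights now [0 0 0 0 2 2 0], max=2
Drop 2: Z rot3 at col 4 lands with bottom-row=2; cleared 0 line(s) (total 0); column heights now [0 0 0 0 4 5 0], max=5
Drop 3: O rot3 at col 4 lands with bottom-row=5; cleared 0 line(s) (total 0); column heights now [0 0 0 0 7 7 0], max=7
Test piece I rot1 at col 4 (width 1): heights before test = [0 0 0 0 7 7 0]; fits = False

Answer: no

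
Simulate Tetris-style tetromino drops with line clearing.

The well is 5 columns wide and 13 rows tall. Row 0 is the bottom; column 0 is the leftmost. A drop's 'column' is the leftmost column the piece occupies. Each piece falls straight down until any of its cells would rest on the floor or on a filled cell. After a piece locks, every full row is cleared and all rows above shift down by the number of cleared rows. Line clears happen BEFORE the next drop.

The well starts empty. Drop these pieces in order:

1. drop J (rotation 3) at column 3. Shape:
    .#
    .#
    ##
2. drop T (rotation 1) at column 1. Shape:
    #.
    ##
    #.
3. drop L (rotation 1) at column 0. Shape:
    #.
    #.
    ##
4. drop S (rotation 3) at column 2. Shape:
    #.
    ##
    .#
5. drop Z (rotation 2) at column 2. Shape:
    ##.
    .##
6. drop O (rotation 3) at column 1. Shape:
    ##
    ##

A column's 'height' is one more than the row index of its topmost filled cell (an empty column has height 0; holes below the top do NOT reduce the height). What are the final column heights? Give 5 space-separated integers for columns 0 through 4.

Drop 1: J rot3 at col 3 lands with bottom-row=0; cleared 0 line(s) (total 0); column heights now [0 0 0 1 3], max=3
Drop 2: T rot1 at col 1 lands with bottom-row=0; cleared 0 line(s) (total 0); column heights now [0 3 2 1 3], max=3
Drop 3: L rot1 at col 0 lands with bottom-row=3; cleared 0 line(s) (total 0); column heights now [6 4 2 1 3], max=6
Drop 4: S rot3 at col 2 lands with bottom-row=1; cleared 0 line(s) (total 0); column heights now [6 4 4 3 3], max=6
Drop 5: Z rot2 at col 2 lands with bottom-row=3; cleared 1 line(s) (total 1); column heights now [5 3 4 4 3], max=5
Drop 6: O rot3 at col 1 lands with bottom-row=4; cleared 0 line(s) (total 1); column heights now [5 6 6 4 3], max=6

Answer: 5 6 6 4 3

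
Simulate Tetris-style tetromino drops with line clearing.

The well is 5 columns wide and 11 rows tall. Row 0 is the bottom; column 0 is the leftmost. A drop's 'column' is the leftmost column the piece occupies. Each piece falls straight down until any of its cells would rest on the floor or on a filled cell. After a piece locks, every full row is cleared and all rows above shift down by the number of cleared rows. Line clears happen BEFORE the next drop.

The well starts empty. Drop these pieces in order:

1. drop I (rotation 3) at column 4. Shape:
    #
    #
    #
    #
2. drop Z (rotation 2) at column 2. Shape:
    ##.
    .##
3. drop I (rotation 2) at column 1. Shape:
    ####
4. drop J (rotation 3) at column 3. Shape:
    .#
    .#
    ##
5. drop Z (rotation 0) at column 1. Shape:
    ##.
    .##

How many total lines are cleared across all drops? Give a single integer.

Drop 1: I rot3 at col 4 lands with bottom-row=0; cleared 0 line(s) (total 0); column heights now [0 0 0 0 4], max=4
Drop 2: Z rot2 at col 2 lands with bottom-row=4; cleared 0 line(s) (total 0); column heights now [0 0 6 6 5], max=6
Drop 3: I rot2 at col 1 lands with bottom-row=6; cleared 0 line(s) (total 0); column heights now [0 7 7 7 7], max=7
Drop 4: J rot3 at col 3 lands with bottom-row=7; cleared 0 line(s) (total 0); column heights now [0 7 7 8 10], max=10
Drop 5: Z rot0 at col 1 lands with bottom-row=8; cleared 0 line(s) (total 0); column heights now [0 10 10 9 10], max=10

Answer: 0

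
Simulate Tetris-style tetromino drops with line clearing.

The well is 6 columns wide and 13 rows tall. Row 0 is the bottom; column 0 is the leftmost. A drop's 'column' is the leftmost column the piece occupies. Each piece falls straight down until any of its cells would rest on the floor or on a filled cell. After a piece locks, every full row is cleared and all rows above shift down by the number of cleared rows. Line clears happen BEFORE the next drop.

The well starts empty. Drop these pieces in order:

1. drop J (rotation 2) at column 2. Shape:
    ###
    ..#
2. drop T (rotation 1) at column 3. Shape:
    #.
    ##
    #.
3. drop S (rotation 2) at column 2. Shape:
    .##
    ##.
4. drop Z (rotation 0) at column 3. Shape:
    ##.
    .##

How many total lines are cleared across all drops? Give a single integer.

Drop 1: J rot2 at col 2 lands with bottom-row=0; cleared 0 line(s) (total 0); column heights now [0 0 2 2 2 0], max=2
Drop 2: T rot1 at col 3 lands with bottom-row=2; cleared 0 line(s) (total 0); column heights now [0 0 2 5 4 0], max=5
Drop 3: S rot2 at col 2 lands with bottom-row=5; cleared 0 line(s) (total 0); column heights now [0 0 6 7 7 0], max=7
Drop 4: Z rot0 at col 3 lands with bottom-row=7; cleared 0 line(s) (total 0); column heights now [0 0 6 9 9 8], max=9

Answer: 0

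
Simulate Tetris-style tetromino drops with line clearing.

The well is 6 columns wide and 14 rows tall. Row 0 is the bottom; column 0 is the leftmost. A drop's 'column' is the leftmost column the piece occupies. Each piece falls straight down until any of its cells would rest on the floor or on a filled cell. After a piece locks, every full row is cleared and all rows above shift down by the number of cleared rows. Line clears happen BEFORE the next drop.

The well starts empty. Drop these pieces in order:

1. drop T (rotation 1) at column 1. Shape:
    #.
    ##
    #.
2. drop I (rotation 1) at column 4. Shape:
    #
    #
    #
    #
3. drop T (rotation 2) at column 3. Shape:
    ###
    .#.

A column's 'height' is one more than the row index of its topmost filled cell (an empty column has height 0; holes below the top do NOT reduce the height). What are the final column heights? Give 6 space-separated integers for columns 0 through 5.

Answer: 0 3 2 6 6 6

Derivation:
Drop 1: T rot1 at col 1 lands with bottom-row=0; cleared 0 line(s) (total 0); column heights now [0 3 2 0 0 0], max=3
Drop 2: I rot1 at col 4 lands with bottom-row=0; cleared 0 line(s) (total 0); column heights now [0 3 2 0 4 0], max=4
Drop 3: T rot2 at col 3 lands with bottom-row=4; cleared 0 line(s) (total 0); column heights now [0 3 2 6 6 6], max=6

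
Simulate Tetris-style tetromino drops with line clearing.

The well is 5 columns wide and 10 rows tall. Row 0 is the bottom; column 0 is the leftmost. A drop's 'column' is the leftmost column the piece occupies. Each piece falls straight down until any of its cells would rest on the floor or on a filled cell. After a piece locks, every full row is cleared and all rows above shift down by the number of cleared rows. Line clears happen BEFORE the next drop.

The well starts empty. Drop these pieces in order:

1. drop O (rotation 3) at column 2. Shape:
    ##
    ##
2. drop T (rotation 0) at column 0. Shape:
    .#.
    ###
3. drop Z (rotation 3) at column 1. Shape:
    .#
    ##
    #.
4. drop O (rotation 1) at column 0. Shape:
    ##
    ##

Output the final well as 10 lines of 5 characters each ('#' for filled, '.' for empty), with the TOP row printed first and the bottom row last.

Drop 1: O rot3 at col 2 lands with bottom-row=0; cleared 0 line(s) (total 0); column heights now [0 0 2 2 0], max=2
Drop 2: T rot0 at col 0 lands with bottom-row=2; cleared 0 line(s) (total 0); column heights now [3 4 3 2 0], max=4
Drop 3: Z rot3 at col 1 lands with bottom-row=4; cleared 0 line(s) (total 0); column heights now [3 6 7 2 0], max=7
Drop 4: O rot1 at col 0 lands with bottom-row=6; cleared 0 line(s) (total 0); column heights now [8 8 7 2 0], max=8

Answer: .....
.....
##...
###..
.##..
.#...
.#...
###..
..##.
..##.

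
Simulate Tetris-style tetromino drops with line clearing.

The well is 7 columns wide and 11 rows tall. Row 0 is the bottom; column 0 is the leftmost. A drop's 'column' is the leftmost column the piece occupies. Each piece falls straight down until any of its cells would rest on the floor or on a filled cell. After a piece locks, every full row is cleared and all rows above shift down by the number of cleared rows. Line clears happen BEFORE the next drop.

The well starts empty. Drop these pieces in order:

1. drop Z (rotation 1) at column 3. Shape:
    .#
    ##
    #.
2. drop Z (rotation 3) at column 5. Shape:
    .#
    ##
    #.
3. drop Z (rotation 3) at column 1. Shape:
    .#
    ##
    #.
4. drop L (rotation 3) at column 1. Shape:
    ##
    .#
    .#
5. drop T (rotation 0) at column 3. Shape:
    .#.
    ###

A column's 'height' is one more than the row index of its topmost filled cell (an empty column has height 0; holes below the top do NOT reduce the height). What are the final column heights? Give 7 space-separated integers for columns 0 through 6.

Answer: 0 6 6 4 5 4 3

Derivation:
Drop 1: Z rot1 at col 3 lands with bottom-row=0; cleared 0 line(s) (total 0); column heights now [0 0 0 2 3 0 0], max=3
Drop 2: Z rot3 at col 5 lands with bottom-row=0; cleared 0 line(s) (total 0); column heights now [0 0 0 2 3 2 3], max=3
Drop 3: Z rot3 at col 1 lands with bottom-row=0; cleared 0 line(s) (total 0); column heights now [0 2 3 2 3 2 3], max=3
Drop 4: L rot3 at col 1 lands with bottom-row=3; cleared 0 line(s) (total 0); column heights now [0 6 6 2 3 2 3], max=6
Drop 5: T rot0 at col 3 lands with bottom-row=3; cleared 0 line(s) (total 0); column heights now [0 6 6 4 5 4 3], max=6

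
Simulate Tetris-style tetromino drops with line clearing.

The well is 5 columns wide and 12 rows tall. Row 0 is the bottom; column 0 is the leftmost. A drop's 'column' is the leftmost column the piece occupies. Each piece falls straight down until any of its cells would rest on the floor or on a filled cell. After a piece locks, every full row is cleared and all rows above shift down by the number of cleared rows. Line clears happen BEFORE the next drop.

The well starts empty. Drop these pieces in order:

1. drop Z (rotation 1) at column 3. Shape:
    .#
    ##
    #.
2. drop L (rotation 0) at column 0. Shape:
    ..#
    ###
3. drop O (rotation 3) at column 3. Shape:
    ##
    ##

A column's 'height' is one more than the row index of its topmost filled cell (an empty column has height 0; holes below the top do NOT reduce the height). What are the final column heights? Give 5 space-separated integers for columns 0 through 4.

Answer: 1 1 2 5 5

Derivation:
Drop 1: Z rot1 at col 3 lands with bottom-row=0; cleared 0 line(s) (total 0); column heights now [0 0 0 2 3], max=3
Drop 2: L rot0 at col 0 lands with bottom-row=0; cleared 0 line(s) (total 0); column heights now [1 1 2 2 3], max=3
Drop 3: O rot3 at col 3 lands with bottom-row=3; cleared 0 line(s) (total 0); column heights now [1 1 2 5 5], max=5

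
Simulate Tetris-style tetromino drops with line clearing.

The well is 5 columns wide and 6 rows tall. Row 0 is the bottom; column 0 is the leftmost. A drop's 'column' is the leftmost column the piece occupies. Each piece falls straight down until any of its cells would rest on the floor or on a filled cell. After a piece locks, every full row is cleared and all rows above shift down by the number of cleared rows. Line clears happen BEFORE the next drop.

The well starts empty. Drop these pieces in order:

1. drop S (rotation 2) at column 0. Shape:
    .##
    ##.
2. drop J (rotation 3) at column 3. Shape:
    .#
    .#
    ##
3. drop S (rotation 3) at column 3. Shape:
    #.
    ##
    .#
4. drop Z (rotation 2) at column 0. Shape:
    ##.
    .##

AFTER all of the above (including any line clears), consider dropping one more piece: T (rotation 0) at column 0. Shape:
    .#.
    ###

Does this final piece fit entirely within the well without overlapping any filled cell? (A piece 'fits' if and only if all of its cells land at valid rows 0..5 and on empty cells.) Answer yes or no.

Drop 1: S rot2 at col 0 lands with bottom-row=0; cleared 0 line(s) (total 0); column heights now [1 2 2 0 0], max=2
Drop 2: J rot3 at col 3 lands with bottom-row=0; cleared 0 line(s) (total 0); column heights now [1 2 2 1 3], max=3
Drop 3: S rot3 at col 3 lands with bottom-row=3; cleared 0 line(s) (total 0); column heights now [1 2 2 6 5], max=6
Drop 4: Z rot2 at col 0 lands with bottom-row=2; cleared 0 line(s) (total 0); column heights now [4 4 3 6 5], max=6
Test piece T rot0 at col 0 (width 3): heights before test = [4 4 3 6 5]; fits = True

Answer: yes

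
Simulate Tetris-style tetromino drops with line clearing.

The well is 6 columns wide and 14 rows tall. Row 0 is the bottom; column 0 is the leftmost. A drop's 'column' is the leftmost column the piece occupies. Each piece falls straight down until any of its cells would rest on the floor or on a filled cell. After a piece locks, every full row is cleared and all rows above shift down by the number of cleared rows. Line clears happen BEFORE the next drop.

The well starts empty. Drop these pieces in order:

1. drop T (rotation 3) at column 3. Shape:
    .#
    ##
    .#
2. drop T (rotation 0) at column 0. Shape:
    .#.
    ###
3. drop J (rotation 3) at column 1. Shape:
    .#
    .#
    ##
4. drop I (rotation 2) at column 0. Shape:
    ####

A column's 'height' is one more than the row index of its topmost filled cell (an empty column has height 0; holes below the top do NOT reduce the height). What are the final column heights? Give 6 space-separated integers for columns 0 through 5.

Answer: 6 6 6 6 3 0

Derivation:
Drop 1: T rot3 at col 3 lands with bottom-row=0; cleared 0 line(s) (total 0); column heights now [0 0 0 2 3 0], max=3
Drop 2: T rot0 at col 0 lands with bottom-row=0; cleared 0 line(s) (total 0); column heights now [1 2 1 2 3 0], max=3
Drop 3: J rot3 at col 1 lands with bottom-row=2; cleared 0 line(s) (total 0); column heights now [1 3 5 2 3 0], max=5
Drop 4: I rot2 at col 0 lands with bottom-row=5; cleared 0 line(s) (total 0); column heights now [6 6 6 6 3 0], max=6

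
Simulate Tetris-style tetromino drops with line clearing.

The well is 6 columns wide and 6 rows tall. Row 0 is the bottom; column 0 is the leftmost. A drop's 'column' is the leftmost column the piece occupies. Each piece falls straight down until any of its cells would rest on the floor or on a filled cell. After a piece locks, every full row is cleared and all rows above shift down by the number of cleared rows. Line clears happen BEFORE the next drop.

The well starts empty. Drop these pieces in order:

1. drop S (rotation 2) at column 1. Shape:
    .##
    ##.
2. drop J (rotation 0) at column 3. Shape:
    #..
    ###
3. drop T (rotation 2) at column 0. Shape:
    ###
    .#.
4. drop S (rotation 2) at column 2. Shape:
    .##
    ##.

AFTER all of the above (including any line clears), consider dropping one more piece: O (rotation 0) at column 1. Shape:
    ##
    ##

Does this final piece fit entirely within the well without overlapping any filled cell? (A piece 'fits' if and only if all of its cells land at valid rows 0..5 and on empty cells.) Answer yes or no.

Drop 1: S rot2 at col 1 lands with bottom-row=0; cleared 0 line(s) (total 0); column heights now [0 1 2 2 0 0], max=2
Drop 2: J rot0 at col 3 lands with bottom-row=2; cleared 0 line(s) (total 0); column heights now [0 1 2 4 3 3], max=4
Drop 3: T rot2 at col 0 lands with bottom-row=1; cleared 1 line(s) (total 1); column heights now [0 2 2 3 0 0], max=3
Drop 4: S rot2 at col 2 lands with bottom-row=3; cleared 0 line(s) (total 1); column heights now [0 2 4 5 5 0], max=5
Test piece O rot0 at col 1 (width 2): heights before test = [0 2 4 5 5 0]; fits = True

Answer: yes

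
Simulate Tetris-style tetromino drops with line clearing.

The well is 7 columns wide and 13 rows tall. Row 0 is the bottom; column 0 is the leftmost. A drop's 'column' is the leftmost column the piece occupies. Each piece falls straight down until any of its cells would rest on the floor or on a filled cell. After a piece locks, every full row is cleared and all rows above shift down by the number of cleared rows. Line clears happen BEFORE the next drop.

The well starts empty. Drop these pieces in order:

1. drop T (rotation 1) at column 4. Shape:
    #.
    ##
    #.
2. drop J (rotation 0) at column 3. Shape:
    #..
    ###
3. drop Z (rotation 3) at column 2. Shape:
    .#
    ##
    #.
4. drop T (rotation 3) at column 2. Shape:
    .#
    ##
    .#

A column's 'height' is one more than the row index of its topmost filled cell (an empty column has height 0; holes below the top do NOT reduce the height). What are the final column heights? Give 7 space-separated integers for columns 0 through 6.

Drop 1: T rot1 at col 4 lands with bottom-row=0; cleared 0 line(s) (total 0); column heights now [0 0 0 0 3 2 0], max=3
Drop 2: J rot0 at col 3 lands with bottom-row=3; cleared 0 line(s) (total 0); column heights now [0 0 0 5 4 4 0], max=5
Drop 3: Z rot3 at col 2 lands with bottom-row=4; cleared 0 line(s) (total 0); column heights now [0 0 6 7 4 4 0], max=7
Drop 4: T rot3 at col 2 lands with bottom-row=7; cleared 0 line(s) (total 0); column heights now [0 0 9 10 4 4 0], max=10

Answer: 0 0 9 10 4 4 0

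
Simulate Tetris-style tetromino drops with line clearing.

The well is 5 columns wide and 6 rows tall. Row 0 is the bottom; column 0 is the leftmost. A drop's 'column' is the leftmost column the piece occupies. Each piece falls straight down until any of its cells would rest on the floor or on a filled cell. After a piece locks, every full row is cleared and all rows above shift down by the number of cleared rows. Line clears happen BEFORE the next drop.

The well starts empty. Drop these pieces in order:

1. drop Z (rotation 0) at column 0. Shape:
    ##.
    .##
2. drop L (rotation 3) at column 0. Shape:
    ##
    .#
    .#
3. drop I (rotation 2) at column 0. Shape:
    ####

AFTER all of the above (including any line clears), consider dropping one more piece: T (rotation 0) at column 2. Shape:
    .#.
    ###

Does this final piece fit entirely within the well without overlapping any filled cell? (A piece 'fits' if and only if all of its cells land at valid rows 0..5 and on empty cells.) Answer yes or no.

Drop 1: Z rot0 at col 0 lands with bottom-row=0; cleared 0 line(s) (total 0); column heights now [2 2 1 0 0], max=2
Drop 2: L rot3 at col 0 lands with bottom-row=2; cleared 0 line(s) (total 0); column heights now [5 5 1 0 0], max=5
Drop 3: I rot2 at col 0 lands with bottom-row=5; cleared 0 line(s) (total 0); column heights now [6 6 6 6 0], max=6
Test piece T rot0 at col 2 (width 3): heights before test = [6 6 6 6 0]; fits = False

Answer: no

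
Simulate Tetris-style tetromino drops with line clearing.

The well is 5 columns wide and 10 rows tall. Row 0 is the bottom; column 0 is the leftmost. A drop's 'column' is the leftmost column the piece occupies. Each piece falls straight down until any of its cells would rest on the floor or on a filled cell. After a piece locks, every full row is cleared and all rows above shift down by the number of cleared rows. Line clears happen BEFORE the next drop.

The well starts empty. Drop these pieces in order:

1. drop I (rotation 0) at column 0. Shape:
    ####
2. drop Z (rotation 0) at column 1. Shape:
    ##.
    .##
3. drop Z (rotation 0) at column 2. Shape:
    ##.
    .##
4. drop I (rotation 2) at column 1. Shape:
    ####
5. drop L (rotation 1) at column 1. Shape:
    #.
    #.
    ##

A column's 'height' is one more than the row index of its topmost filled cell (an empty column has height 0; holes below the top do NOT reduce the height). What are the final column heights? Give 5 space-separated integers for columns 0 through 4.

Drop 1: I rot0 at col 0 lands with bottom-row=0; cleared 0 line(s) (total 0); column heights now [1 1 1 1 0], max=1
Drop 2: Z rot0 at col 1 lands with bottom-row=1; cleared 0 line(s) (total 0); column heights now [1 3 3 2 0], max=3
Drop 3: Z rot0 at col 2 lands with bottom-row=2; cleared 0 line(s) (total 0); column heights now [1 3 4 4 3], max=4
Drop 4: I rot2 at col 1 lands with bottom-row=4; cleared 0 line(s) (total 0); column heights now [1 5 5 5 5], max=5
Drop 5: L rot1 at col 1 lands with bottom-row=5; cleared 0 line(s) (total 0); column heights now [1 8 6 5 5], max=8

Answer: 1 8 6 5 5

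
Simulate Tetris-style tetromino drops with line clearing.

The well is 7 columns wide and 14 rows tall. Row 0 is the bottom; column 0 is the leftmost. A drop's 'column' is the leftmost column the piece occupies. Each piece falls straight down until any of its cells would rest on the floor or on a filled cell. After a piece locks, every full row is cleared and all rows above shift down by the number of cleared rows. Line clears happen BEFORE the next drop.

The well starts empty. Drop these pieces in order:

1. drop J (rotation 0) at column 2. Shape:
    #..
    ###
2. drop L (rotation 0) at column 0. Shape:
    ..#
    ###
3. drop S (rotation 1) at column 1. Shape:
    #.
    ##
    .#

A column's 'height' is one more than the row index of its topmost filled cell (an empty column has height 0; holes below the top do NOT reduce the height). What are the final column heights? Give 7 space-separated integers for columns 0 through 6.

Drop 1: J rot0 at col 2 lands with bottom-row=0; cleared 0 line(s) (total 0); column heights now [0 0 2 1 1 0 0], max=2
Drop 2: L rot0 at col 0 lands with bottom-row=2; cleared 0 line(s) (total 0); column heights now [3 3 4 1 1 0 0], max=4
Drop 3: S rot1 at col 1 lands with bottom-row=4; cleared 0 line(s) (total 0); column heights now [3 7 6 1 1 0 0], max=7

Answer: 3 7 6 1 1 0 0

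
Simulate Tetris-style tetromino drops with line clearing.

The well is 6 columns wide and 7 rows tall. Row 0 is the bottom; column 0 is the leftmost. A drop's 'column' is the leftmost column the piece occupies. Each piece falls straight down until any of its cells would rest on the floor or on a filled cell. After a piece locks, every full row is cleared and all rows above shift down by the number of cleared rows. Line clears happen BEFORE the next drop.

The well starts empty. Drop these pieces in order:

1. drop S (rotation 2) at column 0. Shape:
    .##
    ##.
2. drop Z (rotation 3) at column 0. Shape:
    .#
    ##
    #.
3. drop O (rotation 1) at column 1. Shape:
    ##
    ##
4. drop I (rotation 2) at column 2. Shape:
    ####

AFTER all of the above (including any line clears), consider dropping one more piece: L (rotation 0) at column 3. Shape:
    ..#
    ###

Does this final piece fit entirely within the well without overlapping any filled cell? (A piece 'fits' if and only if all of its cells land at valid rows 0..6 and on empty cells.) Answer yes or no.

Answer: no

Derivation:
Drop 1: S rot2 at col 0 lands with bottom-row=0; cleared 0 line(s) (total 0); column heights now [1 2 2 0 0 0], max=2
Drop 2: Z rot3 at col 0 lands with bottom-row=1; cleared 0 line(s) (total 0); column heights now [3 4 2 0 0 0], max=4
Drop 3: O rot1 at col 1 lands with bottom-row=4; cleared 0 line(s) (total 0); column heights now [3 6 6 0 0 0], max=6
Drop 4: I rot2 at col 2 lands with bottom-row=6; cleared 0 line(s) (total 0); column heights now [3 6 7 7 7 7], max=7
Test piece L rot0 at col 3 (width 3): heights before test = [3 6 7 7 7 7]; fits = False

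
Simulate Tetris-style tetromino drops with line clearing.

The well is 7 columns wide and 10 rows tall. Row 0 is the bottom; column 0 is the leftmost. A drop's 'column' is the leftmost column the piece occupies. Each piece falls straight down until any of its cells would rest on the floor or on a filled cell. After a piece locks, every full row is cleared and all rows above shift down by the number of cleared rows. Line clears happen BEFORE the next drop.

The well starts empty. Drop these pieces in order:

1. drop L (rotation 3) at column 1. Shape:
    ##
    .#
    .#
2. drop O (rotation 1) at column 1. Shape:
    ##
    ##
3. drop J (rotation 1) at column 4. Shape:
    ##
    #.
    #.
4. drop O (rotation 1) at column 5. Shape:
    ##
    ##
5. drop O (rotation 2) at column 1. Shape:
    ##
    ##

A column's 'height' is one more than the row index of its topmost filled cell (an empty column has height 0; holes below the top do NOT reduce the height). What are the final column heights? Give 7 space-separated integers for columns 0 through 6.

Drop 1: L rot3 at col 1 lands with bottom-row=0; cleared 0 line(s) (total 0); column heights now [0 3 3 0 0 0 0], max=3
Drop 2: O rot1 at col 1 lands with bottom-row=3; cleared 0 line(s) (total 0); column heights now [0 5 5 0 0 0 0], max=5
Drop 3: J rot1 at col 4 lands with bottom-row=0; cleared 0 line(s) (total 0); column heights now [0 5 5 0 3 3 0], max=5
Drop 4: O rot1 at col 5 lands with bottom-row=3; cleared 0 line(s) (total 0); column heights now [0 5 5 0 3 5 5], max=5
Drop 5: O rot2 at col 1 lands with bottom-row=5; cleared 0 line(s) (total 0); column heights now [0 7 7 0 3 5 5], max=7

Answer: 0 7 7 0 3 5 5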